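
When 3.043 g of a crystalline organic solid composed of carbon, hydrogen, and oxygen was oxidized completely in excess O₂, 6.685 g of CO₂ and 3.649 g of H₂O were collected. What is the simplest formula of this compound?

mol C = 6.685 g CO₂ ÷ 44.009 g/mol = 0.15190 mol
mol H = 2 × 3.649 g H₂O ÷ 18.015 g/mol = 0.40511 mol
mass O = 3.043 − (1.8245 + 0.40835) = 0.81017 g → mol O = 0.81017 ÷ 15.999 = 0.050639 mol
Divide by the smallest (0.050639 mol): C 3.000, H 8.000, O 1.000

C3H8O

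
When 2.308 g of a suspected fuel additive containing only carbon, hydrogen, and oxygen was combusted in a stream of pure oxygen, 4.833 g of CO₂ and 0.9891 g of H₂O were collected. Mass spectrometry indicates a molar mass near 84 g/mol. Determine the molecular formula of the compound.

C4H4O2

mol C = 4.833 g CO₂ ÷ 44.009 g/mol = 0.10982 mol
mol H = 2 × 0.9891 g H₂O ÷ 18.015 g/mol = 0.10981 mol
mass O = 2.308 − (1.3190 + 0.11069) = 0.87828 g → mol O = 0.87828 ÷ 15.999 = 0.054896 mol
Divide by the smallest (0.054896 mol): C 2.000, H 2.000, O 1.000
Empirical formula: C2H2O
Empirical-formula mass = 42.04 g/mol; 84 ÷ 42.04 ≈ 2, so the molecular formula is C4H4O2.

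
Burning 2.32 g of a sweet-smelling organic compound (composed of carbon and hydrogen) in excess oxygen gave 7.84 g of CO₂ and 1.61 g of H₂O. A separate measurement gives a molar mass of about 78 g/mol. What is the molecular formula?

C6H6

mol C = 7.84 g CO₂ ÷ 44.009 g/mol = 0.1781 mol
mol H = 2 × 1.61 g H₂O ÷ 18.015 g/mol = 0.1787 mol
Divide by the smallest (0.1781 mol): C 1.000, H 1.003
Empirical formula: CH
Empirical-formula mass = 13.02 g/mol; 78 ÷ 13.02 ≈ 6, so the molecular formula is C6H6.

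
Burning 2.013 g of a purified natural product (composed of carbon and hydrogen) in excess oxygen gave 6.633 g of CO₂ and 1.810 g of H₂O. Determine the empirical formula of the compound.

C3H4

mol C = 6.633 g CO₂ ÷ 44.009 g/mol = 0.15072 mol
mol H = 2 × 1.810 g H₂O ÷ 18.015 g/mol = 0.20094 mol
Divide by the smallest (0.15072 mol): C 1.000, H 1.333
Multiplying each by 3 gives whole numbers: C 3.00, H 4.00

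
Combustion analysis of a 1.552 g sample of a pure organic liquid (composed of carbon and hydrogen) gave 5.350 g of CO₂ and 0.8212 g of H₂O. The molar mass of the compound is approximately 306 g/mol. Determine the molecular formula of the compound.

C24H18

mol C = 5.350 g CO₂ ÷ 44.009 g/mol = 0.12157 mol
mol H = 2 × 0.8212 g H₂O ÷ 18.015 g/mol = 0.091168 mol
Divide by the smallest (0.091168 mol): C 1.333, H 1.000
Multiplying each by 3 gives whole numbers: C 4.00, H 3.00
Empirical formula: C4H3
Empirical-formula mass = 51.07 g/mol; 306 ÷ 51.07 ≈ 6, so the molecular formula is C24H18.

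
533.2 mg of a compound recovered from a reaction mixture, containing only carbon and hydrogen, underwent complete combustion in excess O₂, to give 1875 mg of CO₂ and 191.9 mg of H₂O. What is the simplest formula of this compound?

C2H

mol C = 1.875 g CO₂ ÷ 44.009 g/mol = 0.042605 mol
mol H = 2 × 0.1919 g H₂O ÷ 18.015 g/mol = 0.021304 mol
Divide by the smallest (0.021304 mol): C 2.000, H 1.000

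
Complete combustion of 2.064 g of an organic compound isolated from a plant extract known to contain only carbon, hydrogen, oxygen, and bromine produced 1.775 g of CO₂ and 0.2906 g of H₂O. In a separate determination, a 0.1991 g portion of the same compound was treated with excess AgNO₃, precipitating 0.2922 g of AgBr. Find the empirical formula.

C5H4Br2O2

mol C = 1.775 g CO₂ ÷ 44.009 g/mol = 0.040333 mol
mol H = 2 × 0.2906 g H₂O ÷ 18.015 g/mol = 0.032262 mol
From the AgBr data: mol Br per gram of compound = (0.2922 ÷ 187.772) ÷ 0.1991 = 0.0078159 mol/g, so in the 2.064 g combustion sample mol Br = 0.016132 mol
mass O = 2.064 − (0.48444 + 0.032520 + 1.2890) = 0.25803 g → mol O = 0.25803 ÷ 15.999 = 0.016128 mol
Divide by the smallest (0.016128 mol): C 2.501, H 2.000, Br 1.000, O 1.000
Multiplying each by 2 gives whole numbers: C 5.00, H 4.00, Br 2.00, O 2.00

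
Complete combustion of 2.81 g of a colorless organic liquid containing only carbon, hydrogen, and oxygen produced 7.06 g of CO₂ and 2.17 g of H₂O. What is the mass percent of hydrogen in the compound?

mol C = 7.06 g CO₂ ÷ 44.009 g/mol = 0.1604 mol
mol H = 2 × 2.17 g H₂O ÷ 18.015 g/mol = 0.2409 mol
mass O = 2.81 − (1.927 + 0.2428) = 0.6403 g → mol O = 0.6403 ÷ 15.999 = 0.04002 mol
mass % H = 0.2428 g ÷ 2.81 g × 100%

8.6%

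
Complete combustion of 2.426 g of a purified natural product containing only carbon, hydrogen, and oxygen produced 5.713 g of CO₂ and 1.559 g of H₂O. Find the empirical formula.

mol C = 5.713 g CO₂ ÷ 44.009 g/mol = 0.12981 mol
mol H = 2 × 1.559 g H₂O ÷ 18.015 g/mol = 0.17308 mol
mass O = 2.426 − (1.5592 + 0.17446) = 0.69234 g → mol O = 0.69234 ÷ 15.999 = 0.043274 mol
Divide by the smallest (0.043274 mol): C 3.000, H 4.000, O 1.000

C3H4O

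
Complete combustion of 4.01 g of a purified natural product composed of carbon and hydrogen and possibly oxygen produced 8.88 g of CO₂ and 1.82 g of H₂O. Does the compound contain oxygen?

mol C = 8.88 g CO₂ ÷ 44.009 g/mol = 0.2018 mol
mol H = 2 × 1.82 g H₂O ÷ 18.015 g/mol = 0.2021 mol
C and H account for only 2.627 g of the 4.01 g sample; the remaining 1.383 g must be oxygen.

yes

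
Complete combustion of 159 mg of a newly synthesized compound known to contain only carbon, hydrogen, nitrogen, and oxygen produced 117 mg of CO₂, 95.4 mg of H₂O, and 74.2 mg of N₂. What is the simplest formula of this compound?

CH4N2O

mol C = 0.117 g CO₂ ÷ 44.009 g/mol = 0.002659 mol
mol H = 2 × 0.0954 g H₂O ÷ 18.015 g/mol = 0.01059 mol
mol N = 2 × 0.0742 g N₂ ÷ 28.014 g/mol = 0.005297 mol
mass O = 0.159 − (0.03193 + 0.01068 + 0.07420) = 0.04219 g → mol O = 0.04219 ÷ 15.999 = 0.002637 mol
Divide by the smallest (0.002637 mol): C 1.008, H 4.016, N 2.009, O 1.000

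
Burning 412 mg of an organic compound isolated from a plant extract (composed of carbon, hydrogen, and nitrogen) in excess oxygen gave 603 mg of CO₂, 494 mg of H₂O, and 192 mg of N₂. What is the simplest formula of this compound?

mol C = 0.603 g CO₂ ÷ 44.009 g/mol = 0.01370 mol
mol H = 2 × 0.494 g H₂O ÷ 18.015 g/mol = 0.05484 mol
mol N = 2 × 0.192 g N₂ ÷ 28.014 g/mol = 0.01371 mol
Divide by the smallest (0.01370 mol): C 1.000, H 4.003, N 1.000

CH4N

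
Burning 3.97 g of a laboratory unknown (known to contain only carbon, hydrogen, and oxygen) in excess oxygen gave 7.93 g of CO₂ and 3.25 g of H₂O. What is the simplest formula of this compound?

mol C = 7.93 g CO₂ ÷ 44.009 g/mol = 0.1802 mol
mol H = 2 × 3.25 g H₂O ÷ 18.015 g/mol = 0.3608 mol
mass O = 3.97 − (2.164 + 0.3637) = 1.442 g → mol O = 1.442 ÷ 15.999 = 0.09013 mol
Divide by the smallest (0.09013 mol): C 1.999, H 4.003, O 1.000

C2H4O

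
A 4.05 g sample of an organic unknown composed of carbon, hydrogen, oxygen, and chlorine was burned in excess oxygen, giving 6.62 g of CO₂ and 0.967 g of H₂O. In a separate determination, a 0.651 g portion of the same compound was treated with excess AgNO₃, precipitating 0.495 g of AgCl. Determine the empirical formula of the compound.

mol C = 6.62 g CO₂ ÷ 44.009 g/mol = 0.1504 mol
mol H = 2 × 0.967 g H₂O ÷ 18.015 g/mol = 0.1074 mol
From the AgCl data: mol Cl per gram of compound = (0.495 ÷ 143.318) ÷ 0.651 = 0.005305 mol/g, so in the 4.05 g combustion sample mol Cl = 0.02149 mol
mass O = 4.05 − (1.807 + 0.1082 + 0.7617) = 1.373 g → mol O = 1.373 ÷ 15.999 = 0.08584 mol
Divide by the smallest (0.02149 mol): C 7.001, H 4.996, Cl 1.000, O 3.995

C7H5ClO4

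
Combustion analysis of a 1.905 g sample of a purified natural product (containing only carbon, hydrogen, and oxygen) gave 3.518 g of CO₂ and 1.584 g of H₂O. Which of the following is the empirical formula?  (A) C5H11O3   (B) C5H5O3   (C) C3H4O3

(A) C5H11O3

mol C = 3.518 g CO₂ ÷ 44.009 g/mol = 0.079938 mol
mol H = 2 × 1.584 g H₂O ÷ 18.015 g/mol = 0.17585 mol
mass O = 1.905 − (0.96014 + 0.17726) = 0.76760 g → mol O = 0.76760 ÷ 15.999 = 0.047978 mol
Divide by the smallest (0.047978 mol): C 1.666, H 3.665, O 1.000
Multiplying each by 3 gives whole numbers: C 5.00, H 11.00, O 3.00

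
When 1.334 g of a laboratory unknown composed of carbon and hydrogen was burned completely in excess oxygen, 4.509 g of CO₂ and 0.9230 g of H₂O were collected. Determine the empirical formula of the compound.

mol C = 4.509 g CO₂ ÷ 44.009 g/mol = 0.10246 mol
mol H = 2 × 0.9230 g H₂O ÷ 18.015 g/mol = 0.10247 mol
Divide by the smallest (0.10246 mol): C 1.000, H 1.000

CH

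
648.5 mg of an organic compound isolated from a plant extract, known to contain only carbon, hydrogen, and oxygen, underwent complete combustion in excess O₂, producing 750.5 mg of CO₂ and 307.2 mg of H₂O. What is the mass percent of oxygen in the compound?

mol C = 0.7505 g CO₂ ÷ 44.009 g/mol = 0.017053 mol
mol H = 2 × 0.3072 g H₂O ÷ 18.015 g/mol = 0.034105 mol
mass O = 0.6485 − (0.20483 + 0.034378) = 0.40929 g → mol O = 0.40929 ÷ 15.999 = 0.025583 mol
mass % O = 0.40929 g ÷ 0.6485 g × 100%

63.11%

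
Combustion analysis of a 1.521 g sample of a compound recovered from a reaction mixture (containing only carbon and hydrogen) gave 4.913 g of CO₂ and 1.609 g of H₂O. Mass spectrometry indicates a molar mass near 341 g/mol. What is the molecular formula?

mol C = 4.913 g CO₂ ÷ 44.009 g/mol = 0.11164 mol
mol H = 2 × 1.609 g H₂O ÷ 18.015 g/mol = 0.17863 mol
Divide by the smallest (0.11164 mol): C 1.000, H 1.600
Multiplying each by 5 gives whole numbers: C 5.00, H 8.00
Empirical formula: C5H8
Empirical-formula mass = 68.12 g/mol; 341 ÷ 68.12 ≈ 5, so the molecular formula is C25H40.

C25H40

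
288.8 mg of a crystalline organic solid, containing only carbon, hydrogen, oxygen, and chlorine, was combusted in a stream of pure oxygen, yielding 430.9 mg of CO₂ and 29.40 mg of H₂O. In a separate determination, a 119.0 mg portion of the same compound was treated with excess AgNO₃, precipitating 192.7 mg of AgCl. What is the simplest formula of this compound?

C3HClO

mol C = 0.4309 g CO₂ ÷ 44.009 g/mol = 0.0097912 mol
mol H = 2 × 0.02940 g H₂O ÷ 18.015 g/mol = 0.0032639 mol
From the AgCl data: mol Cl per gram of compound = (0.1927 ÷ 143.318) ÷ 0.1190 = 0.011299 mol/g, so in the 0.2888 g combustion sample mol Cl = 0.0032631 mol
mass O = 0.2888 − (0.11760 + 0.0032901 + 0.11568) = 0.052231 g → mol O = 0.052231 ÷ 15.999 = 0.0032646 mol
Divide by the smallest (0.0032631 mol): C 3.001, H 1.000, Cl 1.000, O 1.000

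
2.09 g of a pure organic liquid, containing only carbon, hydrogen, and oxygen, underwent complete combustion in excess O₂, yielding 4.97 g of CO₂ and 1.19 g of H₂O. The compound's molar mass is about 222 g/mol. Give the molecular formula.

mol C = 4.97 g CO₂ ÷ 44.009 g/mol = 0.1129 mol
mol H = 2 × 1.19 g H₂O ÷ 18.015 g/mol = 0.1321 mol
mass O = 2.09 − (1.356 + 0.1332) = 0.6004 g → mol O = 0.6004 ÷ 15.999 = 0.03753 mol
Divide by the smallest (0.03753 mol): C 3.009, H 3.520, O 1.000
Multiplying each by 2 gives whole numbers: C 6.02, H 7.04, O 2.00
Empirical formula: C6H7O2
Empirical-formula mass = 111.12 g/mol; 222 ÷ 111.12 ≈ 2, so the molecular formula is C12H14O4.

C12H14O4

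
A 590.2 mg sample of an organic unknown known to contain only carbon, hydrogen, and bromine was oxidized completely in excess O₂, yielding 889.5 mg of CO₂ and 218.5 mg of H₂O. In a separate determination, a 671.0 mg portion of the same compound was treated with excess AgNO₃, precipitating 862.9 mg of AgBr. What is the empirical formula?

C5H6Br

mol C = 0.8895 g CO₂ ÷ 44.009 g/mol = 0.020212 mol
mol H = 2 × 0.2185 g H₂O ÷ 18.015 g/mol = 0.024258 mol
From the AgBr data: mol Br per gram of compound = (0.8629 ÷ 187.772) ÷ 0.6710 = 0.0068487 mol/g, so in the 0.5902 g combustion sample mol Br = 0.0040421 mol
Divide by the smallest (0.0040421 mol): C 5.000, H 6.001, Br 1.000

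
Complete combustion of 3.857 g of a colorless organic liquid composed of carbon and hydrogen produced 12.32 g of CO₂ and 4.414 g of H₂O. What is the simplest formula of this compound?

C4H7

mol C = 12.32 g CO₂ ÷ 44.009 g/mol = 0.27994 mol
mol H = 2 × 4.414 g H₂O ÷ 18.015 g/mol = 0.49004 mol
Divide by the smallest (0.27994 mol): C 1.000, H 1.750
Multiplying each by 4 gives whole numbers: C 4.00, H 7.00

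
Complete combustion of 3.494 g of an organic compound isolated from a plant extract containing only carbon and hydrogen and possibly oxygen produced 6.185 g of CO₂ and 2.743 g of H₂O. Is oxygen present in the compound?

mol C = 6.185 g CO₂ ÷ 44.009 g/mol = 0.14054 mol
mol H = 2 × 2.743 g H₂O ÷ 18.015 g/mol = 0.30452 mol
C and H account for only 1.9950 g of the 3.494 g sample; the remaining 1.4990 g must be oxygen.

yes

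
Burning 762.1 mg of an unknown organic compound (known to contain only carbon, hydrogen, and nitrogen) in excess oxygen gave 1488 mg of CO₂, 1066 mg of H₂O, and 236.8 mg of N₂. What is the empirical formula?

C2H7N

mol C = 1.488 g CO₂ ÷ 44.009 g/mol = 0.033811 mol
mol H = 2 × 1.066 g H₂O ÷ 18.015 g/mol = 0.11835 mol
mol N = 2 × 0.2368 g N₂ ÷ 28.014 g/mol = 0.016906 mol
Divide by the smallest (0.016906 mol): C 2.000, H 7.000, N 1.000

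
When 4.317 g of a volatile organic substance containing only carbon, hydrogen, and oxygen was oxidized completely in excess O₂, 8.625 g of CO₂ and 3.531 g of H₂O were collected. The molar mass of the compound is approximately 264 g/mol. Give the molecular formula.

mol C = 8.625 g CO₂ ÷ 44.009 g/mol = 0.19598 mol
mol H = 2 × 3.531 g H₂O ÷ 18.015 g/mol = 0.39201 mol
mass O = 4.317 − (2.3539 + 0.39514) = 1.5679 g → mol O = 1.5679 ÷ 15.999 = 0.098000 mol
Divide by the smallest (0.098000 mol): C 2.000, H 4.000, O 1.000
Empirical formula: C2H4O
Empirical-formula mass = 44.05 g/mol; 264 ÷ 44.05 ≈ 6, so the molecular formula is C12H24O6.

C12H24O6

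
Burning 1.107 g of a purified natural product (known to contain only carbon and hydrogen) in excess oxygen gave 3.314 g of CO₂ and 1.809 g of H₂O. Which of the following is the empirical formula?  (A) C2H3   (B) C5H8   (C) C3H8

mol C = 3.314 g CO₂ ÷ 44.009 g/mol = 0.075303 mol
mol H = 2 × 1.809 g H₂O ÷ 18.015 g/mol = 0.20083 mol
Divide by the smallest (0.075303 mol): C 1.000, H 2.667
Multiplying each by 3 gives whole numbers: C 3.00, H 8.00

(C) C3H8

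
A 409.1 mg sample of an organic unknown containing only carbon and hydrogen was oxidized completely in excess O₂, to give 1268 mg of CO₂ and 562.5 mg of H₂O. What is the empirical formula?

C6H13

mol C = 1.268 g CO₂ ÷ 44.009 g/mol = 0.028812 mol
mol H = 2 × 0.5625 g H₂O ÷ 18.015 g/mol = 0.062448 mol
Divide by the smallest (0.028812 mol): C 1.000, H 2.167
Multiplying each by 6 gives whole numbers: C 6.00, H 13.00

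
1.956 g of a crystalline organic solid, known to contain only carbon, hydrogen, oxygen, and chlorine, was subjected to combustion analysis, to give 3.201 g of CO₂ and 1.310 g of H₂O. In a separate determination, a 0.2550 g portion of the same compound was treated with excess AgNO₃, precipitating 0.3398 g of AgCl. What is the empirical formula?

C4H8ClO

mol C = 3.201 g CO₂ ÷ 44.009 g/mol = 0.072735 mol
mol H = 2 × 1.310 g H₂O ÷ 18.015 g/mol = 0.14543 mol
From the AgCl data: mol Cl per gram of compound = (0.3398 ÷ 143.318) ÷ 0.2550 = 0.0092978 mol/g, so in the 1.956 g combustion sample mol Cl = 0.018187 mol
mass O = 1.956 − (0.87362 + 0.14660 + 0.64471) = 0.29107 g → mol O = 0.29107 ÷ 15.999 = 0.018193 mol
Divide by the smallest (0.018187 mol): C 3.999, H 7.997, Cl 1.000, O 1.000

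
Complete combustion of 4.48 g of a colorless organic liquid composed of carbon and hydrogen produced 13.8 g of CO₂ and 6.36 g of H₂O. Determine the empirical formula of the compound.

mol C = 13.8 g CO₂ ÷ 44.009 g/mol = 0.3136 mol
mol H = 2 × 6.36 g H₂O ÷ 18.015 g/mol = 0.7061 mol
Divide by the smallest (0.3136 mol): C 1.000, H 2.252
Multiplying each by 4 gives whole numbers: C 4.00, H 9.01

C4H9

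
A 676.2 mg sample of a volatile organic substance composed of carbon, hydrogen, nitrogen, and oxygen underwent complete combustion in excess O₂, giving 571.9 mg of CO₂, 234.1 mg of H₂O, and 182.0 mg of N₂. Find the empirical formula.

C2H4N2O3

mol C = 0.5719 g CO₂ ÷ 44.009 g/mol = 0.012995 mol
mol H = 2 × 0.2341 g H₂O ÷ 18.015 g/mol = 0.025989 mol
mol N = 2 × 0.1820 g N₂ ÷ 28.014 g/mol = 0.012994 mol
mass O = 0.6762 − (0.15608 + 0.026197 + 0.18200) = 0.31192 g → mol O = 0.31192 ÷ 15.999 = 0.019496 mol
Divide by the smallest (0.012994 mol): C 1.000, H 2.000, N 1.000, O 1.500
Multiplying each by 2 gives whole numbers: C 2.00, H 4.00, N 2.00, O 3.00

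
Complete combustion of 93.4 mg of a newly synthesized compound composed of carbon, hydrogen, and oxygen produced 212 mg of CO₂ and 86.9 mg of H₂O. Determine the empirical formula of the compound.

mol C = 0.212 g CO₂ ÷ 44.009 g/mol = 0.004817 mol
mol H = 2 × 0.0869 g H₂O ÷ 18.015 g/mol = 0.009648 mol
mass O = 0.0934 − (0.05786 + 0.009725) = 0.02582 g → mol O = 0.02582 ÷ 15.999 = 0.001614 mol
Divide by the smallest (0.001614 mol): C 2.985, H 5.979, O 1.000

C3H6O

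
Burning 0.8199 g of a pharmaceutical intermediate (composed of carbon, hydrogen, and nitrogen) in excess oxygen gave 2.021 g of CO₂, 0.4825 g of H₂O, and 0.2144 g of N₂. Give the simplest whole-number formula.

mol C = 2.021 g CO₂ ÷ 44.009 g/mol = 0.045922 mol
mol H = 2 × 0.4825 g H₂O ÷ 18.015 g/mol = 0.053566 mol
mol N = 2 × 0.2144 g N₂ ÷ 28.014 g/mol = 0.015307 mol
Divide by the smallest (0.015307 mol): C 3.000, H 3.500, N 1.000
Multiplying each by 2 gives whole numbers: C 6.00, H 7.00, N 2.00

C6H7N2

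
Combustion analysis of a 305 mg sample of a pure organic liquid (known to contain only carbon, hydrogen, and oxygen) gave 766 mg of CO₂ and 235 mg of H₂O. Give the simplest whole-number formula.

C4H6O

mol C = 0.766 g CO₂ ÷ 44.009 g/mol = 0.01741 mol
mol H = 2 × 0.235 g H₂O ÷ 18.015 g/mol = 0.02609 mol
mass O = 0.305 − (0.2091 + 0.02630) = 0.06964 g → mol O = 0.06964 ÷ 15.999 = 0.004353 mol
Divide by the smallest (0.004353 mol): C 3.998, H 5.993, O 1.000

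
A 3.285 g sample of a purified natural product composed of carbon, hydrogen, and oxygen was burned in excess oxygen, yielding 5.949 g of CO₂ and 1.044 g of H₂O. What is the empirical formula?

mol C = 5.949 g CO₂ ÷ 44.009 g/mol = 0.13518 mol
mol H = 2 × 1.044 g H₂O ÷ 18.015 g/mol = 0.11590 mol
mass O = 3.285 − (1.6236 + 0.11683) = 1.5446 g → mol O = 1.5446 ÷ 15.999 = 0.096541 mol
Divide by the smallest (0.096541 mol): C 1.400, H 1.201, O 1.000
Multiplying each by 5 gives whole numbers: C 7.00, H 6.00, O 5.00

C7H6O5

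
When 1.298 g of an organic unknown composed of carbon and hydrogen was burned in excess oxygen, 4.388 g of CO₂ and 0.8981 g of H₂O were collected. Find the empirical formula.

CH

mol C = 4.388 g CO₂ ÷ 44.009 g/mol = 0.099707 mol
mol H = 2 × 0.8981 g H₂O ÷ 18.015 g/mol = 0.099706 mol
Divide by the smallest (0.099706 mol): C 1.000, H 1.000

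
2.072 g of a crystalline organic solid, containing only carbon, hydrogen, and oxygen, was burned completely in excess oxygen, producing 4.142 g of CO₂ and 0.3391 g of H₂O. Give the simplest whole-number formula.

C5H2O3

mol C = 4.142 g CO₂ ÷ 44.009 g/mol = 0.094117 mol
mol H = 2 × 0.3391 g H₂O ÷ 18.015 g/mol = 0.037646 mol
mass O = 2.072 − (1.1304 + 0.037948) = 0.90361 g → mol O = 0.90361 ÷ 15.999 = 0.056479 mol
Divide by the smallest (0.037646 mol): C 2.500, H 1.000, O 1.500
Multiplying each by 2 gives whole numbers: C 5.00, H 2.00, O 3.00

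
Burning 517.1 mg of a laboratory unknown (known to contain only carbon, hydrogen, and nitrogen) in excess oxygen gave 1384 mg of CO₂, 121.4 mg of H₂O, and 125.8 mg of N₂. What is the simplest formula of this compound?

mol C = 1.384 g CO₂ ÷ 44.009 g/mol = 0.031448 mol
mol H = 2 × 0.1214 g H₂O ÷ 18.015 g/mol = 0.013478 mol
mol N = 2 × 0.1258 g N₂ ÷ 28.014 g/mol = 0.0089812 mol
Divide by the smallest (0.0089812 mol): C 3.502, H 1.501, N 1.000
Multiplying each by 2 gives whole numbers: C 7.00, H 3.00, N 2.00

C7H3N2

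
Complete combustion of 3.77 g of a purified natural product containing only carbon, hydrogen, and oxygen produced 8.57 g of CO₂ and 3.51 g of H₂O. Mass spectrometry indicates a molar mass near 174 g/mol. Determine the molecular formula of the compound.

mol C = 8.57 g CO₂ ÷ 44.009 g/mol = 0.1947 mol
mol H = 2 × 3.51 g H₂O ÷ 18.015 g/mol = 0.3897 mol
mass O = 3.77 − (2.339 + 0.3928) = 1.038 g → mol O = 1.038 ÷ 15.999 = 0.06490 mol
Divide by the smallest (0.06490 mol): C 3.001, H 6.005, O 1.000
Empirical formula: C3H6O
Empirical-formula mass = 58.08 g/mol; 174 ÷ 58.08 ≈ 3, so the molecular formula is C9H18O3.

C9H18O3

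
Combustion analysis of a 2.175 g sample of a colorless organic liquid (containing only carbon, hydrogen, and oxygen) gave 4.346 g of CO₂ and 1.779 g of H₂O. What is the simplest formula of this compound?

mol C = 4.346 g CO₂ ÷ 44.009 g/mol = 0.098753 mol
mol H = 2 × 1.779 g H₂O ÷ 18.015 g/mol = 0.19750 mol
mass O = 2.175 − (1.1861 + 0.19908) = 0.78980 g → mol O = 0.78980 ÷ 15.999 = 0.049366 mol
Divide by the smallest (0.049366 mol): C 2.000, H 4.001, O 1.000

C2H4O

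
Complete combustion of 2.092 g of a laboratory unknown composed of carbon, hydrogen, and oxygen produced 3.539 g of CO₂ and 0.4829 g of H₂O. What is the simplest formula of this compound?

mol C = 3.539 g CO₂ ÷ 44.009 g/mol = 0.080415 mol
mol H = 2 × 0.4829 g H₂O ÷ 18.015 g/mol = 0.053611 mol
mass O = 2.092 − (0.96587 + 0.054040) = 1.0721 g → mol O = 1.0721 ÷ 15.999 = 0.067010 mol
Divide by the smallest (0.053611 mol): C 1.500, H 1.000, O 1.250
Multiplying each by 4 gives whole numbers: C 6.00, H 4.00, O 5.00

C6H4O5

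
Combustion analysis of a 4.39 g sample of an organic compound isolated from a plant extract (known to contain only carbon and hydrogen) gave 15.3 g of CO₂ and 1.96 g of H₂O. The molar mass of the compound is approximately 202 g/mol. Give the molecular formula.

C16H10

mol C = 15.3 g CO₂ ÷ 44.009 g/mol = 0.3477 mol
mol H = 2 × 1.96 g H₂O ÷ 18.015 g/mol = 0.2176 mol
Divide by the smallest (0.2176 mol): C 1.598, H 1.000
Multiplying each by 5 gives whole numbers: C 7.99, H 5.00
Empirical formula: C8H5
Empirical-formula mass = 101.13 g/mol; 202 ÷ 101.13 ≈ 2, so the molecular formula is C16H10.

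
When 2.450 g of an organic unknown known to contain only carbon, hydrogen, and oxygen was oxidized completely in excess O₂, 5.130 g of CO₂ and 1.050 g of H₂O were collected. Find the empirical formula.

mol C = 5.130 g CO₂ ÷ 44.009 g/mol = 0.11657 mol
mol H = 2 × 1.050 g H₂O ÷ 18.015 g/mol = 0.11657 mol
mass O = 2.450 − (1.4001 + 0.11750) = 0.93241 g → mol O = 0.93241 ÷ 15.999 = 0.058279 mol
Divide by the smallest (0.058279 mol): C 2.000, H 2.000, O 1.000

C2H2O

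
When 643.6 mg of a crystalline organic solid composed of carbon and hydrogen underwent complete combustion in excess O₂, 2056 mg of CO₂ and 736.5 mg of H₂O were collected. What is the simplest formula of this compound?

mol C = 2.056 g CO₂ ÷ 44.009 g/mol = 0.046718 mol
mol H = 2 × 0.7365 g H₂O ÷ 18.015 g/mol = 0.081765 mol
Divide by the smallest (0.046718 mol): C 1.000, H 1.750
Multiplying each by 4 gives whole numbers: C 4.00, H 7.00

C4H7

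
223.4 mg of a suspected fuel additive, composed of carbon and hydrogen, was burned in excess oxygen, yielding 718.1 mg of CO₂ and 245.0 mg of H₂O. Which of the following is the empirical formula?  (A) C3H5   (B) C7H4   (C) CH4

(A) C3H5

mol C = 0.7181 g CO₂ ÷ 44.009 g/mol = 0.016317 mol
mol H = 2 × 0.2450 g H₂O ÷ 18.015 g/mol = 0.027200 mol
Divide by the smallest (0.016317 mol): C 1.000, H 1.667
Multiplying each by 3 gives whole numbers: C 3.00, H 5.00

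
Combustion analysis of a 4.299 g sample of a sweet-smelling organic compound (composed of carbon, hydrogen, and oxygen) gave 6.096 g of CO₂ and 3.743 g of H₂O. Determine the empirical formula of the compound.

mol C = 6.096 g CO₂ ÷ 44.009 g/mol = 0.13852 mol
mol H = 2 × 3.743 g H₂O ÷ 18.015 g/mol = 0.41554 mol
mass O = 4.299 − (1.6637 + 0.41887) = 2.2164 g → mol O = 2.2164 ÷ 15.999 = 0.13853 mol
Divide by the smallest (0.13852 mol): C 1.000, H 3.000, O 1.000

CH3O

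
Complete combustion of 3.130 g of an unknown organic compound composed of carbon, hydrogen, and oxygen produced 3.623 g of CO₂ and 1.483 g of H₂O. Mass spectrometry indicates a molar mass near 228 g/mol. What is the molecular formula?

mol C = 3.623 g CO₂ ÷ 44.009 g/mol = 0.082324 mol
mol H = 2 × 1.483 g H₂O ÷ 18.015 g/mol = 0.16464 mol
mass O = 3.130 − (0.98879 + 0.16596) = 1.9752 g → mol O = 1.9752 ÷ 15.999 = 0.12346 mol
Divide by the smallest (0.082324 mol): C 1.000, H 2.000, O 1.500
Multiplying each by 2 gives whole numbers: C 2.00, H 4.00, O 3.00
Empirical formula: C2H4O3
Empirical-formula mass = 76.05 g/mol; 228 ÷ 76.05 ≈ 3, so the molecular formula is C6H12O9.

C6H12O9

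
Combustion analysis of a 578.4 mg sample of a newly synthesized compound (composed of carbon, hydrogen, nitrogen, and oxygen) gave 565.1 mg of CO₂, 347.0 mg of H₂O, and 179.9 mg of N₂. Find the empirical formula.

mol C = 0.5651 g CO₂ ÷ 44.009 g/mol = 0.012841 mol
mol H = 2 × 0.3470 g H₂O ÷ 18.015 g/mol = 0.038523 mol
mol N = 2 × 0.1799 g N₂ ÷ 28.014 g/mol = 0.012844 mol
mass O = 0.5784 − (0.15423 + 0.038832 + 0.17990) = 0.20544 g → mol O = 0.20544 ÷ 15.999 = 0.012841 mol
Divide by the smallest (0.012841 mol): C 1.000, H 3.000, N 1.000, O 1.000

CH3NO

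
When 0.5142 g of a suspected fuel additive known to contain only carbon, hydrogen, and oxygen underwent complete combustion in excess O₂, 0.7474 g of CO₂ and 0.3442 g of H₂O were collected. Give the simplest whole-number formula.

C4H9O4

mol C = 0.7474 g CO₂ ÷ 44.009 g/mol = 0.016983 mol
mol H = 2 × 0.3442 g H₂O ÷ 18.015 g/mol = 0.038213 mol
mass O = 0.5142 − (0.20398 + 0.038518) = 0.27170 g → mol O = 0.27170 ÷ 15.999 = 0.016982 mol
Divide by the smallest (0.016982 mol): C 1.000, H 2.250, O 1.000
Multiplying each by 4 gives whole numbers: C 4.00, H 9.00, O 4.00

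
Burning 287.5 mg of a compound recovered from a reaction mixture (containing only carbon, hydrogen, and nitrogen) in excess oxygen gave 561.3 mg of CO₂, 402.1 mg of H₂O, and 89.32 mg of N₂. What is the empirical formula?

C2H7N

mol C = 0.5613 g CO₂ ÷ 44.009 g/mol = 0.012754 mol
mol H = 2 × 0.4021 g H₂O ÷ 18.015 g/mol = 0.044641 mol
mol N = 2 × 0.08932 g N₂ ÷ 28.014 g/mol = 0.0063768 mol
Divide by the smallest (0.0063768 mol): C 2.000, H 7.000, N 1.000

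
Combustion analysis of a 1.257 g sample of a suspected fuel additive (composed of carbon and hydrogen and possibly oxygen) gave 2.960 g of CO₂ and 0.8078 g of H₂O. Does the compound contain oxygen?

mol C = 2.960 g CO₂ ÷ 44.009 g/mol = 0.067259 mol
mol H = 2 × 0.8078 g H₂O ÷ 18.015 g/mol = 0.089681 mol
C and H account for only 0.89825 g of the 1.257 g sample; the remaining 0.35875 g must be oxygen.

yes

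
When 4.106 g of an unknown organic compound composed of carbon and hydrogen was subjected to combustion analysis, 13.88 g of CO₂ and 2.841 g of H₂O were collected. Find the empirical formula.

CH

mol C = 13.88 g CO₂ ÷ 44.009 g/mol = 0.31539 mol
mol H = 2 × 2.841 g H₂O ÷ 18.015 g/mol = 0.31540 mol
Divide by the smallest (0.31539 mol): C 1.000, H 1.000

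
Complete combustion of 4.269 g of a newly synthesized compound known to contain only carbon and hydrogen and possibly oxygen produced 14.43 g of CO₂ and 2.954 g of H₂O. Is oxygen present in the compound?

no

mol C = 14.43 g CO₂ ÷ 44.009 g/mol = 0.32789 mol
mol H = 2 × 2.954 g H₂O ÷ 18.015 g/mol = 0.32795 mol
C and H together account for 4.2688 g — essentially the entire 4.269 g sample — so the compound contains no oxygen.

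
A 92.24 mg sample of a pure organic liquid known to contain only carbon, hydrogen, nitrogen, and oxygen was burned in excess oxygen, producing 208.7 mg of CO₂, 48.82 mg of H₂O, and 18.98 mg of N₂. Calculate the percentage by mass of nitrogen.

mol C = 0.2087 g CO₂ ÷ 44.009 g/mol = 0.0047422 mol
mol H = 2 × 0.04882 g H₂O ÷ 18.015 g/mol = 0.0054199 mol
mol N = 2 × 0.01898 g N₂ ÷ 28.014 g/mol = 0.0013550 mol
mass O = 0.09224 − (0.056959 + 0.0054633 + 0.018980) = 0.010838 g → mol O = 0.010838 ÷ 15.999 = 0.00067742 mol
mass % N = 0.018980 g ÷ 0.09224 g × 100%

20.58%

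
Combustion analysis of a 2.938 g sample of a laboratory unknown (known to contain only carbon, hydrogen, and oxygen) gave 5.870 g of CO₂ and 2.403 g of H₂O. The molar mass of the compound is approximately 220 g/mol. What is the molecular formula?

C10H20O5

mol C = 5.870 g CO₂ ÷ 44.009 g/mol = 0.13338 mol
mol H = 2 × 2.403 g H₂O ÷ 18.015 g/mol = 0.26678 mol
mass O = 2.938 − (1.6020 + 0.26891) = 1.0670 g → mol O = 1.0670 ÷ 15.999 = 0.066694 mol
Divide by the smallest (0.066694 mol): C 2.000, H 4.000, O 1.000
Empirical formula: C2H4O
Empirical-formula mass = 44.05 g/mol; 220 ÷ 44.05 ≈ 5, so the molecular formula is C10H20O5.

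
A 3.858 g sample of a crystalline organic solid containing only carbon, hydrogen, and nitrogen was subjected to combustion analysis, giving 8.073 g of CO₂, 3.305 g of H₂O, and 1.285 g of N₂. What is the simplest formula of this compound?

mol C = 8.073 g CO₂ ÷ 44.009 g/mol = 0.18344 mol
mol H = 2 × 3.305 g H₂O ÷ 18.015 g/mol = 0.36692 mol
mol N = 2 × 1.285 g N₂ ÷ 28.014 g/mol = 0.091740 mol
Divide by the smallest (0.091740 mol): C 2.000, H 4.000, N 1.000

C2H4N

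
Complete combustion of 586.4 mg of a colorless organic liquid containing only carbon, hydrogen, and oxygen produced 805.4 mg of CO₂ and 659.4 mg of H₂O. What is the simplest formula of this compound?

mol C = 0.8054 g CO₂ ÷ 44.009 g/mol = 0.018301 mol
mol H = 2 × 0.6594 g H₂O ÷ 18.015 g/mol = 0.073206 mol
mass O = 0.5864 − (0.21981 + 0.073791) = 0.29280 g → mol O = 0.29280 ÷ 15.999 = 0.018301 mol
Divide by the smallest (0.018301 mol): C 1.000, H 4.000, O 1.000

CH4O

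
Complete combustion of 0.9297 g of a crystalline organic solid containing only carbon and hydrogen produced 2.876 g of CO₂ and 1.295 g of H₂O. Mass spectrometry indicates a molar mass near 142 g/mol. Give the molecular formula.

C10H22

mol C = 2.876 g CO₂ ÷ 44.009 g/mol = 0.065350 mol
mol H = 2 × 1.295 g H₂O ÷ 18.015 g/mol = 0.14377 mol
Divide by the smallest (0.065350 mol): C 1.000, H 2.200
Multiplying each by 5 gives whole numbers: C 5.00, H 11.00
Empirical formula: C5H11
Empirical-formula mass = 71.14 g/mol; 142 ÷ 71.14 ≈ 2, so the molecular formula is C10H22.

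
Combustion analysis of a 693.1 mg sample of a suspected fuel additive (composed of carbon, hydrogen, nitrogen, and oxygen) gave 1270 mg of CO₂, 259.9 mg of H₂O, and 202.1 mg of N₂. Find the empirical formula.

C4H4N2O

mol C = 1.270 g CO₂ ÷ 44.009 g/mol = 0.028858 mol
mol H = 2 × 0.2599 g H₂O ÷ 18.015 g/mol = 0.028854 mol
mol N = 2 × 0.2021 g N₂ ÷ 28.014 g/mol = 0.014429 mol
mass O = 0.6931 − (0.34661 + 0.029085 + 0.20210) = 0.11531 g → mol O = 0.11531 ÷ 15.999 = 0.0072070 mol
Divide by the smallest (0.0072070 mol): C 4.004, H 4.004, N 2.002, O 1.000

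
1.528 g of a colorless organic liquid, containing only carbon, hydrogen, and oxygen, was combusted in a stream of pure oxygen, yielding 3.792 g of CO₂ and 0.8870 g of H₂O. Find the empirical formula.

C7H8O2

mol C = 3.792 g CO₂ ÷ 44.009 g/mol = 0.086164 mol
mol H = 2 × 0.8870 g H₂O ÷ 18.015 g/mol = 0.098473 mol
mass O = 1.528 − (1.0349 + 0.099261) = 0.39382 g → mol O = 0.39382 ÷ 15.999 = 0.024615 mol
Divide by the smallest (0.024615 mol): C 3.500, H 4.000, O 1.000
Multiplying each by 2 gives whole numbers: C 7.00, H 8.00, O 2.00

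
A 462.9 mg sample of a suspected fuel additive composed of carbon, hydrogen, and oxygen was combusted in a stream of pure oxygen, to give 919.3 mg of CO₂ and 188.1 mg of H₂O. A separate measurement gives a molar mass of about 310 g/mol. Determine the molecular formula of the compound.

C14H14O8

mol C = 0.9193 g CO₂ ÷ 44.009 g/mol = 0.020889 mol
mol H = 2 × 0.1881 g H₂O ÷ 18.015 g/mol = 0.020883 mol
mass O = 0.4629 − (0.25090 + 0.021050) = 0.19095 g → mol O = 0.19095 ÷ 15.999 = 0.011935 mol
Divide by the smallest (0.011935 mol): C 1.750, H 1.750, O 1.000
Multiplying each by 4 gives whole numbers: C 7.00, H 7.00, O 4.00
Empirical formula: C7H7O4
Empirical-formula mass = 155.13 g/mol; 310 ÷ 155.13 ≈ 2, so the molecular formula is C14H14O8.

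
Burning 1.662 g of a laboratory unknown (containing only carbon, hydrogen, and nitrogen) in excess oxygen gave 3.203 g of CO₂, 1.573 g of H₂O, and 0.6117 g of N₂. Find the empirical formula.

C5H12N3

mol C = 3.203 g CO₂ ÷ 44.009 g/mol = 0.072781 mol
mol H = 2 × 1.573 g H₂O ÷ 18.015 g/mol = 0.17463 mol
mol N = 2 × 0.6117 g N₂ ÷ 28.014 g/mol = 0.043671 mol
Divide by the smallest (0.043671 mol): C 1.667, H 3.999, N 1.000
Multiplying each by 3 gives whole numbers: C 5.00, H 12.00, N 3.00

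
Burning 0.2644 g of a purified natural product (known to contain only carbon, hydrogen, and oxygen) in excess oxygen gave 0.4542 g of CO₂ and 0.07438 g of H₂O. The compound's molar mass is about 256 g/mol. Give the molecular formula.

C10H8O8

mol C = 0.4542 g CO₂ ÷ 44.009 g/mol = 0.010321 mol
mol H = 2 × 0.07438 g H₂O ÷ 18.015 g/mol = 0.0082576 mol
mass O = 0.2644 − (0.12396 + 0.0083236) = 0.13212 g → mol O = 0.13212 ÷ 15.999 = 0.0082577 mol
Divide by the smallest (0.0082576 mol): C 1.250, H 1.000, O 1.000
Multiplying each by 4 gives whole numbers: C 5.00, H 4.00, O 4.00
Empirical formula: C5H4O4
Empirical-formula mass = 128.08 g/mol; 256 ÷ 128.08 ≈ 2, so the molecular formula is C10H8O8.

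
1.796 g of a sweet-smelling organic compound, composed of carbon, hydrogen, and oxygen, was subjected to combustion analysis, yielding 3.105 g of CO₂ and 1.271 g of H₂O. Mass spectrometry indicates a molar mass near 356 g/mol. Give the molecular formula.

C14H28O10

mol C = 3.105 g CO₂ ÷ 44.009 g/mol = 0.070554 mol
mol H = 2 × 1.271 g H₂O ÷ 18.015 g/mol = 0.14110 mol
mass O = 1.796 − (0.84742 + 0.14223) = 0.80635 g → mol O = 0.80635 ÷ 15.999 = 0.050400 mol
Divide by the smallest (0.050400 mol): C 1.400, H 2.800, O 1.000
Multiplying each by 5 gives whole numbers: C 7.00, H 14.00, O 5.00
Empirical formula: C7H14O5
Empirical-formula mass = 178.18 g/mol; 356 ÷ 178.18 ≈ 2, so the molecular formula is C14H28O10.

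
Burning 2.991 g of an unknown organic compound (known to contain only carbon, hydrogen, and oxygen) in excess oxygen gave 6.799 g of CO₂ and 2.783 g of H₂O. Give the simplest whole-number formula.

mol C = 6.799 g CO₂ ÷ 44.009 g/mol = 0.15449 mol
mol H = 2 × 2.783 g H₂O ÷ 18.015 g/mol = 0.30896 mol
mass O = 2.991 − (1.8556 + 0.31144) = 0.82397 g → mol O = 0.82397 ÷ 15.999 = 0.051501 mol
Divide by the smallest (0.051501 mol): C 3.000, H 5.999, O 1.000

C3H6O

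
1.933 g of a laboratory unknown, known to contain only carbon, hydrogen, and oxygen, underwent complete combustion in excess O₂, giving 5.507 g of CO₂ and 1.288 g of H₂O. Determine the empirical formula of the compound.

C7H8O

mol C = 5.507 g CO₂ ÷ 44.009 g/mol = 0.12513 mol
mol H = 2 × 1.288 g H₂O ÷ 18.015 g/mol = 0.14299 mol
mass O = 1.933 − (1.5030 + 0.14414) = 0.28589 g → mol O = 0.28589 ÷ 15.999 = 0.017869 mol
Divide by the smallest (0.017869 mol): C 7.003, H 8.002, O 1.000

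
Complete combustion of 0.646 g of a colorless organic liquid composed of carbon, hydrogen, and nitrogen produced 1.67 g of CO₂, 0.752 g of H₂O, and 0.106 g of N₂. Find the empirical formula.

C5H11N

mol C = 1.67 g CO₂ ÷ 44.009 g/mol = 0.03795 mol
mol H = 2 × 0.752 g H₂O ÷ 18.015 g/mol = 0.08349 mol
mol N = 2 × 0.106 g N₂ ÷ 28.014 g/mol = 0.007568 mol
Divide by the smallest (0.007568 mol): C 5.014, H 11.032, N 1.000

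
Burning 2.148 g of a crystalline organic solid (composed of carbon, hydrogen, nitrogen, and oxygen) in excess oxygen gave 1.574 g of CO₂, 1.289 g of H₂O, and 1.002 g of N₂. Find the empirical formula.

CH4N2O

mol C = 1.574 g CO₂ ÷ 44.009 g/mol = 0.035765 mol
mol H = 2 × 1.289 g H₂O ÷ 18.015 g/mol = 0.14310 mol
mol N = 2 × 1.002 g N₂ ÷ 28.014 g/mol = 0.071536 mol
mass O = 2.148 − (0.42958 + 0.14425 + 1.0020) = 0.57217 g → mol O = 0.57217 ÷ 15.999 = 0.035763 mol
Divide by the smallest (0.035763 mol): C 1.000, H 4.001, N 2.000, O 1.000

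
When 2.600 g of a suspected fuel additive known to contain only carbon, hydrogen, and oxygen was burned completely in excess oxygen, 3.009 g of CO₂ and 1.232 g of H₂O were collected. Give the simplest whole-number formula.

mol C = 3.009 g CO₂ ÷ 44.009 g/mol = 0.068372 mol
mol H = 2 × 1.232 g H₂O ÷ 18.015 g/mol = 0.13677 mol
mass O = 2.600 − (0.82122 + 0.13787) = 1.6409 g → mol O = 1.6409 ÷ 15.999 = 0.10256 mol
Divide by the smallest (0.068372 mol): C 1.000, H 2.000, O 1.500
Multiplying each by 2 gives whole numbers: C 2.00, H 4.00, O 3.00

C2H4O3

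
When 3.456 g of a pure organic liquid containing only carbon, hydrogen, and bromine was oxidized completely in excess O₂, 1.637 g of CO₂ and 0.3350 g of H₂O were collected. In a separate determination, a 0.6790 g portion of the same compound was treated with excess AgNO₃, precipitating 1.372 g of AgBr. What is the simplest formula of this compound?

CHBr

mol C = 1.637 g CO₂ ÷ 44.009 g/mol = 0.037197 mol
mol H = 2 × 0.3350 g H₂O ÷ 18.015 g/mol = 0.037191 mol
From the AgBr data: mol Br per gram of compound = (1.372 ÷ 187.772) ÷ 0.6790 = 0.010761 mol/g, so in the 3.456 g combustion sample mol Br = 0.037190 mol
Divide by the smallest (0.037190 mol): C 1.000, H 1.000, Br 1.000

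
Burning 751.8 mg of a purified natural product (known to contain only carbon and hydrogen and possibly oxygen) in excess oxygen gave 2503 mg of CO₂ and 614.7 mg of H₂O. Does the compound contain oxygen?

no

mol C = 2.503 g CO₂ ÷ 44.009 g/mol = 0.056875 mol
mol H = 2 × 0.6147 g H₂O ÷ 18.015 g/mol = 0.068243 mol
C and H together account for 0.75191 g — essentially the entire 0.7518 g sample — so the compound contains no oxygen.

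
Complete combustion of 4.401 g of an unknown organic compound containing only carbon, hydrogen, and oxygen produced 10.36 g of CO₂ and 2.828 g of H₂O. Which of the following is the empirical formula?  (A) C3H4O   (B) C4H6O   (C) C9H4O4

(A) C3H4O

mol C = 10.36 g CO₂ ÷ 44.009 g/mol = 0.23541 mol
mol H = 2 × 2.828 g H₂O ÷ 18.015 g/mol = 0.31396 mol
mass O = 4.401 − (2.8275 + 0.31647) = 1.2571 g → mol O = 1.2571 ÷ 15.999 = 0.078571 mol
Divide by the smallest (0.078571 mol): C 2.996, H 3.996, O 1.000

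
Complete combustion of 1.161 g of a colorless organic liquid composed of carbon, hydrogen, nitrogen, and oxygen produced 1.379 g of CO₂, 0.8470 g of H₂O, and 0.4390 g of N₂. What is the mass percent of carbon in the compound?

mol C = 1.379 g CO₂ ÷ 44.009 g/mol = 0.031334 mol
mol H = 2 × 0.8470 g H₂O ÷ 18.015 g/mol = 0.094033 mol
mol N = 2 × 0.4390 g N₂ ÷ 28.014 g/mol = 0.031341 mol
mass O = 1.161 − (0.37636 + 0.094785 + 0.43900) = 0.25086 g → mol O = 0.25086 ÷ 15.999 = 0.015679 mol
mass % C = 0.37636 g ÷ 1.161 g × 100%

32.42%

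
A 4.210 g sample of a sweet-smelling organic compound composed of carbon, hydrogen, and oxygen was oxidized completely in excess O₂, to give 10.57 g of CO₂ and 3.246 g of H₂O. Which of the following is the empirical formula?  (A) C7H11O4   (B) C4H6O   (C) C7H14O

mol C = 10.57 g CO₂ ÷ 44.009 g/mol = 0.24018 mol
mol H = 2 × 3.246 g H₂O ÷ 18.015 g/mol = 0.36037 mol
mass O = 4.210 − (2.8848 + 0.36325) = 0.96197 g → mol O = 0.96197 ÷ 15.999 = 0.060127 mol
Divide by the smallest (0.060127 mol): C 3.995, H 5.993, O 1.000

(B) C4H6O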